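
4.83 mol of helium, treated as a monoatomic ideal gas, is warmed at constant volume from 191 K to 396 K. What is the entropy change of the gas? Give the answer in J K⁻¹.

At constant volume, ΔS = nC_V ln(T₂/T₁) with C_V = 3R/2 = 12.47 J mol⁻¹ K⁻¹.
ΔS = 4.83 × 12.47 × ln(396/191) = 43.9 J/K.

ΔS = 43.9 J/K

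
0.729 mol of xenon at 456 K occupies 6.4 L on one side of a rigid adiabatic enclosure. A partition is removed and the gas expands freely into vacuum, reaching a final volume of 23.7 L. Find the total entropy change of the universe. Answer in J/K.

No heat is exchanged and no work is done, so the ideal-gas temperature stays constant.
Entropy is a state function; using a reversible isothermal path, ΔS_gas = nR ln(V₂/V₁) = 0.729 × 8.314 × ln(23.7/6.4) = 7.93 J/K.
The insulated surroundings exchange no heat, so ΔS_surr = 0 and ΔS_universe = ΔS_gas.

ΔS_universe = 7.93 J/K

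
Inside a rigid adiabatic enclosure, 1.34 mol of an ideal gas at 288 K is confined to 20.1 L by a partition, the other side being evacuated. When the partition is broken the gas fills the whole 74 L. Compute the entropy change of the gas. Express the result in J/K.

ΔS_gas = 14.5 J/K

No heat is exchanged and no work is done, so the ideal-gas temperature stays constant.
Entropy is a state function; using a reversible isothermal path, ΔS_gas = nR ln(V₂/V₁) = 1.34 × 8.314 × ln(74/20.1) = 14.5 J/K.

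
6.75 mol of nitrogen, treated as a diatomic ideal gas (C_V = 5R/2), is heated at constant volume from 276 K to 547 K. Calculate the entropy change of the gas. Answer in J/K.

ΔS = 96 J/K

At constant volume, ΔS = nC_V ln(T₂/T₁) with C_V = 5R/2 = 20.79 J mol⁻¹ K⁻¹.
ΔS = 6.75 × 20.79 × ln(547/276) = 96 J/K.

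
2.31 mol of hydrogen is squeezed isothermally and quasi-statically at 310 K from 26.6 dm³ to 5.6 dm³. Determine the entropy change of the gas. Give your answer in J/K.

For an isothermal ideal gas ΔS_gas = nR ln(V₂/V₁) = 2.31 × 8.314 × ln(5.6/26.6) = -29.9 J/K.

ΔS_gas = -29.9 J/K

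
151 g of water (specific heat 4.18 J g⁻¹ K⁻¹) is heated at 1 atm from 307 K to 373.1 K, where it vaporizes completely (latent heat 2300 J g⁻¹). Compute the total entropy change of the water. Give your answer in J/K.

Warming step: ΔS₁ = m c ln(T_tr/T_i) = 151 × 4.18 × ln(373.1/307) = 123.1 J/K.
Phase change: ΔS₂ = +mL/T_tr = 151 × 2300 / 373.1 = 930.8 J/K.
ΔS_total = (123.1) + (930.8) = 1050 J/K.

ΔS = 1050 J/K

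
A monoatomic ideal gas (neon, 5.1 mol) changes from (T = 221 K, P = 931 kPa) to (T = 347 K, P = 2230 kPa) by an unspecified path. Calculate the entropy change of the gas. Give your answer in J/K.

ΔS = nC_p ln(T₂/T₁) − nR ln(P₂/P₁), with C_p = 5R/2 = 20.79 J mol⁻¹ K⁻¹ for a monoatomic ideal gas.
ΔS = 5.1 × [20.79 × ln(347/221) − 8.314 × ln(2230/931)] = 10.8 J/K.

ΔS = 10.8 J/K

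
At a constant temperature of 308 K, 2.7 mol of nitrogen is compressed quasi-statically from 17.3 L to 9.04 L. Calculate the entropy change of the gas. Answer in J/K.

For an isothermal ideal gas ΔS_gas = nR ln(V₂/V₁) = 2.7 × 8.314 × ln(9.04/17.3) = -14.6 J/K.

ΔS_gas = -14.6 J/K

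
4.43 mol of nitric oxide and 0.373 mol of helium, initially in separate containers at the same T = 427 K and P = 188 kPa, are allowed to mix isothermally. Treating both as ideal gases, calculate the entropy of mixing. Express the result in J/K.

Mole fractions: x_A = 4.43/4.8 = 0.922, x_B = 0.0777.
ΔS_mix = −R(n_A ln x_A + n_B ln x_B) = −8.314 × (4.43 ln 0.922 + 0.373 ln 0.0777) = 10.9 J/K.

ΔS_mix = 10.9 J/K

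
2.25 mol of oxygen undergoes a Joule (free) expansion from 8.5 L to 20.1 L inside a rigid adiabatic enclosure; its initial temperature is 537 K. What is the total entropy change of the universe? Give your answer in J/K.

No heat is exchanged and no work is done, so the ideal-gas temperature stays constant.
Entropy is a state function; using a reversible isothermal path, ΔS_gas = nR ln(V₂/V₁) = 2.25 × 8.314 × ln(20.1/8.5) = 16.1 J/K.
The insulated surroundings exchange no heat, so ΔS_surr = 0 and ΔS_universe = ΔS_gas.

ΔS_universe = 16.1 J/K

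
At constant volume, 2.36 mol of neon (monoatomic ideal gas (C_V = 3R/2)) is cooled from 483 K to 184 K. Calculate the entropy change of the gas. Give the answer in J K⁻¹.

ΔS = -28.4 J/K

At constant volume, ΔS = nC_V ln(T₂/T₁) with C_V = 3R/2 = 12.47 J mol⁻¹ K⁻¹.
ΔS = 2.36 × 12.47 × ln(184/483) = -28.4 J/K.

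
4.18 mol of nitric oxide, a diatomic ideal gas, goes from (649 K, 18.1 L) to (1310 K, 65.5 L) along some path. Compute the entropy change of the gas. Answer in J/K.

ΔS = 106 J/K

Entropy is a state function: ΔS = nC_V ln(T₂/T₁) + nR ln(V₂/V₁), with C_V = 5R/2 = 20.79 J mol⁻¹ K⁻¹ for a diatomic ideal gas.
ΔS = 4.18 × [20.79 × ln(1310/649) + 8.314 × ln(65.5/18.1)] = 106 J/K.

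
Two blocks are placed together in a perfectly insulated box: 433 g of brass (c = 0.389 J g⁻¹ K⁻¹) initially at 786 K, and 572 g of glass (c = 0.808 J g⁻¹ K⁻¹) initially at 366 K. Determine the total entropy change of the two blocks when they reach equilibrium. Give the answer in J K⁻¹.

ΔS_total = 39.9 J/K

Energy balance: T_f = (m₁c₁T₁ + m₂c₂T₂)/(m₁c₁ + m₂c₂) = 478.18 K.
ΔS₁ = m₁c₁ ln(T_f/T₁) = 168.437 × ln(478.18/786) = -83.71 J/K.
ΔS₂ = m₂c₂ ln(T_f/T₂) = 462.176 × ln(478.18/366) = 123.6 J/K.
ΔS_total = -83.71 + 123.6 = 39.9 J/K.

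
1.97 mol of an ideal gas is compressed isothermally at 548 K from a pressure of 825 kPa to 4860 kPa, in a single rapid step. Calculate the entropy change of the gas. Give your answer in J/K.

ΔS_gas = -29 J/K

Entropy is a state function, so ΔS_gas depends only on the end states.
For an isothermal ideal gas ΔS_gas = nR ln(P₁/P₂) = 1.97 × 8.314 × ln(825/4860) = -29 J/K.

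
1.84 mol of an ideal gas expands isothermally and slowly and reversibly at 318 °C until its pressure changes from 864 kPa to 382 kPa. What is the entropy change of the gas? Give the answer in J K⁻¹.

ΔS_gas = 12.5 J/K

For an isothermal ideal gas ΔS_gas = nR ln(P₁/P₂) = 1.84 × 8.314 × ln(864/382) = 12.5 J/K.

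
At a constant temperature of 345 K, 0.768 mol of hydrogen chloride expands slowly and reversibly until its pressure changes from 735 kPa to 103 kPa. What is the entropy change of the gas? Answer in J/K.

For an isothermal ideal gas ΔS_gas = nR ln(P₁/P₂) = 0.768 × 8.314 × ln(735/103) = 12.5 J/K.

ΔS_gas = 12.5 J/K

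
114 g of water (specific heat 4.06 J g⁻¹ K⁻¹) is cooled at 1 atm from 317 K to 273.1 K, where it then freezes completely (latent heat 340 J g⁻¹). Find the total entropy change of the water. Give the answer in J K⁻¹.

ΔS = -211 J/K

Cooling step: ΔS₁ = m c ln(T_tr/T_i) = 114 × 4.06 × ln(273.1/317) = -68.99 J/K.
Phase change: ΔS₂ = −mL/T_tr = −114 × 340 / 273.1 = -141.9 J/K.
ΔS_total = (-68.99) + (-141.9) = -211 J/K.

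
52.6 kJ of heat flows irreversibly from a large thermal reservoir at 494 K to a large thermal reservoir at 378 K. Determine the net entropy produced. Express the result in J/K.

ΔS_hot = −Q/T_H = −52600/494 = -106.5 J/K and ΔS_cold = +Q/T_C = 52600/378 = 139.2 J/K.
ΔS_total = -106.5 + 139.2 = 32.7 J/K, positive as the second law requires.

ΔS_total = 32.7 J/K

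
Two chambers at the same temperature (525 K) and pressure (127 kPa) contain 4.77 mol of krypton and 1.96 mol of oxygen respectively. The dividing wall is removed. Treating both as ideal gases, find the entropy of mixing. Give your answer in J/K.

Mole fractions: x_A = 4.77/6.73 = 0.709, x_B = 0.291.
ΔS_mix = −R(n_A ln x_A + n_B ln x_B) = −8.314 × (4.77 ln 0.709 + 1.96 ln 0.291) = 33.8 J/K.

ΔS_mix = 33.8 J/K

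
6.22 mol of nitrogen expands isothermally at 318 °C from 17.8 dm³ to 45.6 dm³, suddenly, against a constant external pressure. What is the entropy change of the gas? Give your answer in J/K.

ΔS_gas = 48.6 J/K

Entropy is a state function, so ΔS_gas depends only on the end states.
For an isothermal ideal gas ΔS_gas = nR ln(V₂/V₁) = 6.22 × 8.314 × ln(45.6/17.8) = 48.6 J/K.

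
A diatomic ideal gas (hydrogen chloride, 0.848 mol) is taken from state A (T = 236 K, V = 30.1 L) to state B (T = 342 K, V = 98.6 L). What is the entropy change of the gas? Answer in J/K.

ΔS = 14.9 J/K

Entropy is a state function: ΔS = nC_V ln(T₂/T₁) + nR ln(V₂/V₁), with C_V = 5R/2 = 20.79 J mol⁻¹ K⁻¹ for a diatomic ideal gas.
ΔS = 0.848 × [20.79 × ln(342/236) + 8.314 × ln(98.6/30.1)] = 14.9 J/K.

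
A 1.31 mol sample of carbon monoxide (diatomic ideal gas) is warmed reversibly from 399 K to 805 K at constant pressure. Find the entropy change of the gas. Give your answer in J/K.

At constant pressure, ΔS = nC_p ln(T₂/T₁) with C_p = 7R/2 = 29.1 J mol⁻¹ K⁻¹.
ΔS = 1.31 × 29.1 × ln(805/399) = 26.8 J/K.

ΔS = 26.8 J/K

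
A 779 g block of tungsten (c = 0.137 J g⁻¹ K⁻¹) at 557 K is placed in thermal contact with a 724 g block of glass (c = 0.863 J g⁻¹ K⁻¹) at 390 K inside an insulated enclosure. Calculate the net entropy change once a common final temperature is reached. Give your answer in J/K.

ΔS_total = 6.29 J/K

Energy balance: T_f = (m₁c₁T₁ + m₂c₂T₂)/(m₁c₁ + m₂c₂) = 414.36 K.
ΔS₁ = m₁c₁ ln(T_f/T₁) = 106.723 × ln(414.36/557) = -31.57 J/K.
ΔS₂ = m₂c₂ ln(T_f/T₂) = 624.812 × ln(414.36/390) = 37.86 J/K.
ΔS_total = -31.57 + 37.86 = 6.29 J/K.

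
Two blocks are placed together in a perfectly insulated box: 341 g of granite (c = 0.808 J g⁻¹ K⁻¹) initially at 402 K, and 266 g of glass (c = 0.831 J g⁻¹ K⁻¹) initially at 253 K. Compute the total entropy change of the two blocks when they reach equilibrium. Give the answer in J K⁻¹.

ΔS_total = 12.8 J/K

Energy balance: T_f = (m₁c₁T₁ + m₂c₂T₂)/(m₁c₁ + m₂c₂) = 335.67 K.
ΔS₁ = m₁c₁ ln(T_f/T₁) = 275.528 × ln(335.67/402) = -49.68 J/K.
ΔS₂ = m₂c₂ ln(T_f/T₂) = 221.046 × ln(335.67/253) = 62.5 J/K.
ΔS_total = -49.68 + 62.5 = 12.8 J/K.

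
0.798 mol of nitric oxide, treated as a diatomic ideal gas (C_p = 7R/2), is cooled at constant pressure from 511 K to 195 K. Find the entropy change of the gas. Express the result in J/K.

ΔS = -22.4 J/K

At constant pressure, ΔS = nC_p ln(T₂/T₁) with C_p = 7R/2 = 29.1 J mol⁻¹ K⁻¹.
ΔS = 0.798 × 29.1 × ln(195/511) = -22.4 J/K.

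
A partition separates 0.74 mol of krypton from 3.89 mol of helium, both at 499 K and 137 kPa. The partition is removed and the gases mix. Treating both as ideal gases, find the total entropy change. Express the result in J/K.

ΔS_mix = 16.9 J/K

Mole fractions: x_A = 0.74/4.63 = 0.16, x_B = 0.84.
ΔS_mix = −R(n_A ln x_A + n_B ln x_B) = −8.314 × (0.74 ln 0.16 + 3.89 ln 0.84) = 16.9 J/K.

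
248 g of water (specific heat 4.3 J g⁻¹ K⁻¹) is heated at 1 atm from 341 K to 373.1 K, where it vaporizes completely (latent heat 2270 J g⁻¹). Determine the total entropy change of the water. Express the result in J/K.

ΔS = 1600 J/K

Warming step: ΔS₁ = m c ln(T_tr/T_i) = 248 × 4.3 × ln(373.1/341) = 95.94 J/K.
Phase change: ΔS₂ = +mL/T_tr = 248 × 2270 / 373.1 = 1509 J/K.
ΔS_total = (95.94) + (1509) = 1600 J/K.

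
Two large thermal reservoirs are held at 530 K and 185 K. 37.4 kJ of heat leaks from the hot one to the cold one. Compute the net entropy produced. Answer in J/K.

ΔS_hot = −Q/T_H = −37400/530 = -70.57 J/K and ΔS_cold = +Q/T_C = 37400/185 = 202.2 J/K.
ΔS_total = -70.57 + 202.2 = 132 J/K, positive as the second law requires.

ΔS_total = 132 J/K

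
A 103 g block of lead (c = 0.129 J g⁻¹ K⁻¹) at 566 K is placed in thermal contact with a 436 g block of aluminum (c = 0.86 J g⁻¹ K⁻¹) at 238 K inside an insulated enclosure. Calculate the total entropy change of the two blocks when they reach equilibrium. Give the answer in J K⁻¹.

ΔS_total = 6.38 J/K

Energy balance: T_f = (m₁c₁T₁ + m₂c₂T₂)/(m₁c₁ + m₂c₂) = 249.23 K.
ΔS₁ = m₁c₁ ln(T_f/T₁) = 13.287 × ln(249.23/566) = -10.9 J/K.
ΔS₂ = m₂c₂ ln(T_f/T₂) = 374.96 × ln(249.23/238) = 17.28 J/K.
ΔS_total = -10.9 + 17.28 = 6.38 J/K.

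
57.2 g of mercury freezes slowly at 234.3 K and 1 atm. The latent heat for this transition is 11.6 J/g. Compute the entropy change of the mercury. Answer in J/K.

Heat released by the substance: Q = −mL = −57.2 × 11.6 = −663.52 J.
At constant T, ΔS = Q_rev/T = −663.52 / 234.3 = -2.83 J/K.

ΔS = -2.83 J/K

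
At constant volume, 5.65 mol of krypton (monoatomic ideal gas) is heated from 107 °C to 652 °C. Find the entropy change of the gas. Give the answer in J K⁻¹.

In kelvin: T₁ = 380.15 K, T₂ = 925.15 K. At constant volume, ΔS = nC_V ln(T₂/T₁) with C_V = 3R/2 = 12.47 J mol⁻¹ K⁻¹.
ΔS = 5.65 × 12.47 × ln(925.15/380.15) = 62.7 J/K.

ΔS = 62.7 J/K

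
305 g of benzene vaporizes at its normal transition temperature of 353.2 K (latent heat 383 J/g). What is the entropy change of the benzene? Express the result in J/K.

ΔS = 331 J/K

Heat absorbed by the substance: Q = mL = 305 × 383 = 116815 J.
At constant T, ΔS = Q_rev/T = 116815 / 353.2 = 331 J/K.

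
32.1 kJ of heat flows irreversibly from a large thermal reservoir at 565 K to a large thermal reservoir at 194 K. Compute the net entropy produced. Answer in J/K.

ΔS_hot = −Q/T_H = −32100/565 = -56.81 J/K and ΔS_cold = +Q/T_C = 32100/194 = 165.5 J/K.
ΔS_total = -56.81 + 165.5 = 109 J/K, positive as the second law requires.

ΔS_total = 109 J/K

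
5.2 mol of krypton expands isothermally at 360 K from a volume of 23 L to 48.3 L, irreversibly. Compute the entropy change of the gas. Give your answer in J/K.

Entropy is a state function, so ΔS_gas depends only on the end states.
For an isothermal ideal gas ΔS_gas = nR ln(V₂/V₁) = 5.2 × 8.314 × ln(48.3/23) = 32.1 J/K.

ΔS_gas = 32.1 J/K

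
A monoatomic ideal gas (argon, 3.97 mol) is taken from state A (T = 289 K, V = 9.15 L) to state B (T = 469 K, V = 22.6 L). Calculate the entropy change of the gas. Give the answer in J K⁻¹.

ΔS = 53.8 J/K

Entropy is a state function: ΔS = nC_V ln(T₂/T₁) + nR ln(V₂/V₁), with C_V = 3R/2 = 12.47 J mol⁻¹ K⁻¹ for a monoatomic ideal gas.
ΔS = 3.97 × [12.47 × ln(469/289) + 8.314 × ln(22.6/9.15)] = 53.8 J/K.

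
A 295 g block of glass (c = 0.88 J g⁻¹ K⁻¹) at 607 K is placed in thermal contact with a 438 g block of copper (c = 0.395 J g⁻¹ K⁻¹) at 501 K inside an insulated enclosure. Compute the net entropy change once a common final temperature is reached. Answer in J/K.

ΔS_total = 1.89 J/K

Energy balance: T_f = (m₁c₁T₁ + m₂c₂T₂)/(m₁c₁ + m₂c₂) = 564.61 K.
ΔS₁ = m₁c₁ ln(T_f/T₁) = 259.6 × ln(564.61/607) = -18.79 J/K.
ΔS₂ = m₂c₂ ln(T_f/T₂) = 173.01 × ln(564.61/501) = 20.68 J/K.
ΔS_total = -18.79 + 20.68 = 1.89 J/K.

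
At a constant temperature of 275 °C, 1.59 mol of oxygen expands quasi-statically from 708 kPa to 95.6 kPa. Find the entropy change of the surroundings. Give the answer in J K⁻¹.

ΔS_surr = -26.5 J/K

For an isothermal ideal gas ΔS_gas = nR ln(P₁/P₂) = 1.59 × 8.314 × ln(708/95.6) = 26.5 J/K.
The process is reversible, so ΔS_surr = −ΔS_gas = -26.5 J/K and ΔS_universe = 0.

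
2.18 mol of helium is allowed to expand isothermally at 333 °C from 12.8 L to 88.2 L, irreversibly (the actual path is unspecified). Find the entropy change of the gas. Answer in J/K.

Entropy is a state function, so ΔS_gas depends only on the end states.
For an isothermal ideal gas ΔS_gas = nR ln(V₂/V₁) = 2.18 × 8.314 × ln(88.2/12.8) = 35 J/K.

ΔS_gas = 35 J/K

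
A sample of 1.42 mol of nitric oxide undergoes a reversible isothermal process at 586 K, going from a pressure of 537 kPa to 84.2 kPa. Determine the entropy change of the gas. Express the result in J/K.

ΔS_gas = 21.9 J/K

For an isothermal ideal gas ΔS_gas = nR ln(P₁/P₂) = 1.42 × 8.314 × ln(537/84.2) = 21.9 J/K.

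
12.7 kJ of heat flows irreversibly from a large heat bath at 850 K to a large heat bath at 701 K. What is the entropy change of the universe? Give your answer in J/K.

ΔS_total = 3.18 J/K

ΔS_hot = −Q/T_H = −12700/850 = -14.94 J/K and ΔS_cold = +Q/T_C = 12700/701 = 18.12 J/K.
ΔS_total = -14.94 + 18.12 = 3.18 J/K, positive as the second law requires.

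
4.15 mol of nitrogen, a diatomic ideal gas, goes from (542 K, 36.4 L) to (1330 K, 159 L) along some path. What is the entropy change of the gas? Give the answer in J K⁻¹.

Entropy is a state function: ΔS = nC_V ln(T₂/T₁) + nR ln(V₂/V₁), with C_V = 5R/2 = 20.79 J mol⁻¹ K⁻¹ for a diatomic ideal gas.
ΔS = 4.15 × [20.79 × ln(1330/542) + 8.314 × ln(159/36.4)] = 128 J/K.

ΔS = 128 J/K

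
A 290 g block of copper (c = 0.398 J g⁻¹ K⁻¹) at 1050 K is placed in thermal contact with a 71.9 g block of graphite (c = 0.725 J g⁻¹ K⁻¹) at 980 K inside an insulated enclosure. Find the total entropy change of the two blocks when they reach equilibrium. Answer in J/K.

ΔS_total = 0.0847 J/K

Energy balance: T_f = (m₁c₁T₁ + m₂c₂T₂)/(m₁c₁ + m₂c₂) = 1028.2 K.
ΔS₁ = m₁c₁ ln(T_f/T₁) = 115.42 × ln(1028.2/1050) = -2.41915 J/K.
ΔS₂ = m₂c₂ ln(T_f/T₂) = 52.1275 × ln(1028.2/980) = 2.50386 J/K.
ΔS_total = -2.41915 + 2.50386 = 0.0847 J/K.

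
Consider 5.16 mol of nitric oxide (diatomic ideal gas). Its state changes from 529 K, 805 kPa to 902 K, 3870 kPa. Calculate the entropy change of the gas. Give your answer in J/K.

ΔS = nC_p ln(T₂/T₁) − nR ln(P₂/P₁), with C_p = 7R/2 = 29.1 J mol⁻¹ K⁻¹ for a diatomic ideal gas.
ΔS = 5.16 × [29.1 × ln(902/529) − 8.314 × ln(3870/805)] = 12.8 J/K.

ΔS = 12.8 J/K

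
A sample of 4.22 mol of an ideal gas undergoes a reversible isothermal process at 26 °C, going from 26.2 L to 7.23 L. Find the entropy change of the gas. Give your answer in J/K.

For an isothermal ideal gas ΔS_gas = nR ln(V₂/V₁) = 4.22 × 8.314 × ln(7.23/26.2) = -45.2 J/K.

ΔS_gas = -45.2 J/K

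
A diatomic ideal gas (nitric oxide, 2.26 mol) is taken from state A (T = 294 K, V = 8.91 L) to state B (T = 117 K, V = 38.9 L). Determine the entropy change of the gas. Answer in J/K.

ΔS = -15.6 J/K

Entropy is a state function: ΔS = nC_V ln(T₂/T₁) + nR ln(V₂/V₁), with C_V = 5R/2 = 20.79 J mol⁻¹ K⁻¹ for a diatomic ideal gas.
ΔS = 2.26 × [20.79 × ln(117/294) + 8.314 × ln(38.9/8.91)] = -15.6 J/K.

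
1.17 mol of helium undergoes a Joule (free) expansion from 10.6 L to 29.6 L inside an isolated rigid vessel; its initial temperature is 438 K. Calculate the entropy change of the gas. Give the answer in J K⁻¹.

No heat is exchanged and no work is done, so the ideal-gas temperature stays constant.
Entropy is a state function; using a reversible isothermal path, ΔS_gas = nR ln(V₂/V₁) = 1.17 × 8.314 × ln(29.6/10.6) = 9.99 J/K.

ΔS_gas = 9.99 J/K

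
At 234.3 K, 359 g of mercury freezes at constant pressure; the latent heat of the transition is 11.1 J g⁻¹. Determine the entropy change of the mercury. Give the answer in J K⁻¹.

Heat released by the substance: Q = −mL = −359 × 11.1 = −3984.9 J.
At constant T, ΔS = Q_rev/T = −3984.9 / 234.3 = -17 J/K.

ΔS = -17 J/K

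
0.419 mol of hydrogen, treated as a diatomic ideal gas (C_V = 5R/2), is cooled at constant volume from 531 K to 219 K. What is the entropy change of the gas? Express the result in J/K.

ΔS = -7.71 J/K

At constant volume, ΔS = nC_V ln(T₂/T₁) with C_V = 5R/2 = 20.79 J mol⁻¹ K⁻¹.
ΔS = 0.419 × 20.79 × ln(219/531) = -7.71 J/K.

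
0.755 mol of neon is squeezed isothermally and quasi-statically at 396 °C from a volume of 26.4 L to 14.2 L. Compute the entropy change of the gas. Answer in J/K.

For an isothermal ideal gas ΔS_gas = nR ln(V₂/V₁) = 0.755 × 8.314 × ln(14.2/26.4) = -3.89 J/K.

ΔS_gas = -3.89 J/K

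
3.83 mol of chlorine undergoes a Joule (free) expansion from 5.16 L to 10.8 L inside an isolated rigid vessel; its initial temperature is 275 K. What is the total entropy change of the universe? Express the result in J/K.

No heat is exchanged and no work is done, so the ideal-gas temperature stays constant.
Entropy is a state function; using a reversible isothermal path, ΔS_gas = nR ln(V₂/V₁) = 3.83 × 8.314 × ln(10.8/5.16) = 23.5 J/K.
The insulated surroundings exchange no heat, so ΔS_surr = 0 and ΔS_universe = ΔS_gas.

ΔS_universe = 23.5 J/K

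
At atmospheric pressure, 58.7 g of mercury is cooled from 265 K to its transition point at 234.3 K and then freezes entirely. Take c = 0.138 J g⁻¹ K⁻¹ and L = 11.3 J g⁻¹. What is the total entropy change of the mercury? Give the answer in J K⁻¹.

Cooling step: ΔS₁ = m c ln(T_tr/T_i) = 58.7 × 0.138 × ln(234.3/265) = -0.9974 J/K.
Phase change: ΔS₂ = −mL/T_tr = −58.7 × 11.3 / 234.3 = -2.831 J/K.
ΔS_total = (-0.9974) + (-2.831) = -3.83 J/K.

ΔS = -3.83 J/K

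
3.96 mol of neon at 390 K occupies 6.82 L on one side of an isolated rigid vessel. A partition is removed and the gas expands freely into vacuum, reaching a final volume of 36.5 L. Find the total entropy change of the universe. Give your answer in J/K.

No heat is exchanged and no work is done, so the ideal-gas temperature stays constant.
Entropy is a state function; using a reversible isothermal path, ΔS_gas = nR ln(V₂/V₁) = 3.96 × 8.314 × ln(36.5/6.82) = 55.2 J/K.
The insulated surroundings exchange no heat, so ΔS_surr = 0 and ΔS_universe = ΔS_gas.

ΔS_universe = 55.2 J/K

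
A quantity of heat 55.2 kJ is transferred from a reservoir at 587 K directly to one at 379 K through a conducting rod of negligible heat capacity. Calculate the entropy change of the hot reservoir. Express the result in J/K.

The hot reservoir loses heat Q, so ΔS_hot = −Q/T_H = −55200/587 = -94 J/K.

ΔS_hot = -94 J/K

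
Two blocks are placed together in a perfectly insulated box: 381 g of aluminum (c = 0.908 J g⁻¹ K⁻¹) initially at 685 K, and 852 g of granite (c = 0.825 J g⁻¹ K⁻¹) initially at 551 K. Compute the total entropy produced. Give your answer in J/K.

Energy balance: T_f = (m₁c₁T₁ + m₂c₂T₂)/(m₁c₁ + m₂c₂) = 595.2 K.
ΔS₁ = m₁c₁ ln(T_f/T₁) = 345.948 × ln(595.2/685) = -48.614 J/K.
ΔS₂ = m₂c₂ ln(T_f/T₂) = 702.9 × ln(595.2/551) = 54.235 J/K.
ΔS_total = -48.614 + 54.235 = 5.62 J/K.

ΔS_total = 5.62 J/K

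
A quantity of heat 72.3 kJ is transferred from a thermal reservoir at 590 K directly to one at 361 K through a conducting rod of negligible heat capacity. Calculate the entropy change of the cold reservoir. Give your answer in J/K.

The cold reservoir gains heat Q, so ΔS_cold = +Q/T_C = 72300/361 = 200 J/K.

ΔS_cold = 200 J/K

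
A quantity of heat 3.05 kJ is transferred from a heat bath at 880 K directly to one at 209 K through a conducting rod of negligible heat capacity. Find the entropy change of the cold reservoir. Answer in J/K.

ΔS_cold = 14.6 J/K

The cold reservoir gains heat Q, so ΔS_cold = +Q/T_C = 3050/209 = 14.6 J/K.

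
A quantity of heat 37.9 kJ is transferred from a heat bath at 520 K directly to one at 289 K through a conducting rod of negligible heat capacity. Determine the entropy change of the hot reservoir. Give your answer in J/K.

The hot reservoir loses heat Q, so ΔS_hot = −Q/T_H = −37900/520 = -72.9 J/K.

ΔS_hot = -72.9 J/K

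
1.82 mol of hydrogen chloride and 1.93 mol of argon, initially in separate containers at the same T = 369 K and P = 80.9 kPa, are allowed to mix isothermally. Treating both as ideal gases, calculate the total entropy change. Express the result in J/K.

Mole fractions: x_A = 1.82/3.75 = 0.485, x_B = 0.515.
ΔS_mix = −R(n_A ln x_A + n_B ln x_B) = −8.314 × (1.82 ln 0.485 + 1.93 ln 0.515) = 21.6 J/K.

ΔS_mix = 21.6 J/K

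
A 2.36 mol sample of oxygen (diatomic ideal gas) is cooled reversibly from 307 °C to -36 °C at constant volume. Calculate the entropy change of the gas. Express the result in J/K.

In kelvin: T₁ = 580.15 K, T₂ = 237.15 K. At constant volume, ΔS = nC_V ln(T₂/T₁) with C_V = 5R/2 = 20.79 J mol⁻¹ K⁻¹.
ΔS = 2.36 × 20.79 × ln(237.15/580.15) = -43.9 J/K.

ΔS = -43.9 J/K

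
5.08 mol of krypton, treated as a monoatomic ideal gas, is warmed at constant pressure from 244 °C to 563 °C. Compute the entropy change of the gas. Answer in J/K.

ΔS = 50.7 J/K

In kelvin: T₁ = 517.15 K, T₂ = 836.15 K. At constant pressure, ΔS = nC_p ln(T₂/T₁) with C_p = 5R/2 = 20.79 J mol⁻¹ K⁻¹.
ΔS = 5.08 × 20.79 × ln(836.15/517.15) = 50.7 J/K.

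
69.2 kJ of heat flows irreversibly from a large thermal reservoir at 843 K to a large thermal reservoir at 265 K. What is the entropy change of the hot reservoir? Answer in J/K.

ΔS_hot = -82.1 J/K

The hot reservoir loses heat Q, so ΔS_hot = −Q/T_H = −69200/843 = -82.1 J/K.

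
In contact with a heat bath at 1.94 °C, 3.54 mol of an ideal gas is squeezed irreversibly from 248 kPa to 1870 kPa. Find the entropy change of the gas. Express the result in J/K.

ΔS_gas = -59.5 J/K

Entropy is a state function, so ΔS_gas depends only on the end states.
For an isothermal ideal gas ΔS_gas = nR ln(P₁/P₂) = 3.54 × 8.314 × ln(248/1870) = -59.5 J/K.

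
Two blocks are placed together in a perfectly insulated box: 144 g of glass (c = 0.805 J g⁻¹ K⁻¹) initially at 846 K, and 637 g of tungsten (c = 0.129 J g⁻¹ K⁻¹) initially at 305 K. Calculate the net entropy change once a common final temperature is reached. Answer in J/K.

Energy balance: T_f = (m₁c₁T₁ + m₂c₂T₂)/(m₁c₁ + m₂c₂) = 621.58 K.
ΔS₁ = m₁c₁ ln(T_f/T₁) = 115.92 × ln(621.58/846) = -35.73 J/K.
ΔS₂ = m₂c₂ ln(T_f/T₂) = 82.173 × ln(621.58/305) = 58.5 J/K.
ΔS_total = -35.73 + 58.5 = 22.8 J/K.

ΔS_total = 22.8 J/K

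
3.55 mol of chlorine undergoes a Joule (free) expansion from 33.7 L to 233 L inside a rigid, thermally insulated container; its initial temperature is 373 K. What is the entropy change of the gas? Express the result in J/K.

For an ideal gas in free expansion Q = 0 and W = 0, so T is unchanged.
Entropy is a state function; using a reversible isothermal path, ΔS_gas = nR ln(V₂/V₁) = 3.55 × 8.314 × ln(233/33.7) = 57.1 J/K.

ΔS_gas = 57.1 J/K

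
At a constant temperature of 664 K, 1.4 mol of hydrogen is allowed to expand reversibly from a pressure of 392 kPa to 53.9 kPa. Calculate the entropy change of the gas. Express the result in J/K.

ΔS_gas = 23.1 J/K

For an isothermal ideal gas ΔS_gas = nR ln(P₁/P₂) = 1.4 × 8.314 × ln(392/53.9) = 23.1 J/K.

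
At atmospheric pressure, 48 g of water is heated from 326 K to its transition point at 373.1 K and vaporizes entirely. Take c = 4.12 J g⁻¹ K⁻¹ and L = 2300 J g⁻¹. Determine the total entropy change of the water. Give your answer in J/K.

ΔS = 323 J/K

Warming step: ΔS₁ = m c ln(T_tr/T_i) = 48 × 4.12 × ln(373.1/326) = 26.69 J/K.
Phase change: ΔS₂ = +mL/T_tr = 48 × 2300 / 373.1 = 295.9 J/K.
ΔS_total = (26.69) + (295.9) = 323 J/K.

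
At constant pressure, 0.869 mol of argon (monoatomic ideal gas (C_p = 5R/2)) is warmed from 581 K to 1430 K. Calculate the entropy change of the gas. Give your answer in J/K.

At constant pressure, ΔS = nC_p ln(T₂/T₁) with C_p = 5R/2 = 20.79 J mol⁻¹ K⁻¹.
ΔS = 0.869 × 20.79 × ln(1430/581) = 16.3 J/K.

ΔS = 16.3 J/K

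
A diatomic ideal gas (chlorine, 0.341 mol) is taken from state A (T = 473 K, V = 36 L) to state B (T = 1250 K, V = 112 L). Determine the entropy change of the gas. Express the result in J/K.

ΔS = 10.1 J/K

Entropy is a state function: ΔS = nC_V ln(T₂/T₁) + nR ln(V₂/V₁), with C_V = 5R/2 = 20.79 J mol⁻¹ K⁻¹ for a diatomic ideal gas.
ΔS = 0.341 × [20.79 × ln(1250/473) + 8.314 × ln(112/36)] = 10.1 J/K.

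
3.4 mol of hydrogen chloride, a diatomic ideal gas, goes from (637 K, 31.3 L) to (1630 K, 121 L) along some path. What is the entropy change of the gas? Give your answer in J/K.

Entropy is a state function: ΔS = nC_V ln(T₂/T₁) + nR ln(V₂/V₁), with C_V = 5R/2 = 20.79 J mol⁻¹ K⁻¹ for a diatomic ideal gas.
ΔS = 3.4 × [20.79 × ln(1630/637) + 8.314 × ln(121/31.3)] = 105 J/K.

ΔS = 105 J/K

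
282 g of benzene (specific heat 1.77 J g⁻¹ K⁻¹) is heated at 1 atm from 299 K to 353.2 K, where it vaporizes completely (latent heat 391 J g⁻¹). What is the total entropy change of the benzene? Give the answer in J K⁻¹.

ΔS = 395 J/K

Warming step: ΔS₁ = m c ln(T_tr/T_i) = 282 × 1.77 × ln(353.2/299) = 83.15 J/K.
Phase change: ΔS₂ = +mL/T_tr = 282 × 391 / 353.2 = 312.2 J/K.
ΔS_total = (83.15) + (312.2) = 395 J/K.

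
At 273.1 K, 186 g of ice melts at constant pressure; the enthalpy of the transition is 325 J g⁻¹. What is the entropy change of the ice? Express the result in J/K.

Heat absorbed by the substance: Q = mL = 186 × 325 = 60450 J.
At constant T, ΔS = Q_rev/T = 60450 / 273.1 = 221 J/K.

ΔS = 221 J/K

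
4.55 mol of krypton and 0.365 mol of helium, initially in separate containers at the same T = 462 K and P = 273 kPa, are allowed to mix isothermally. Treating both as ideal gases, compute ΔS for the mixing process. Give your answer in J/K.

ΔS_mix = 10.8 J/K

Mole fractions: x_A = 4.55/4.92 = 0.926, x_B = 0.0743.
ΔS_mix = −R(n_A ln x_A + n_B ln x_B) = −8.314 × (4.55 ln 0.926 + 0.365 ln 0.0743) = 10.8 J/K.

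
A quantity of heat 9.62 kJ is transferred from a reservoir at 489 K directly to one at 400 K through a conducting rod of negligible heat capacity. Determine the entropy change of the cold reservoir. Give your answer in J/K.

The cold reservoir gains heat Q, so ΔS_cold = +Q/T_C = 9620/400 = 24.1 J/K.

ΔS_cold = 24.1 J/K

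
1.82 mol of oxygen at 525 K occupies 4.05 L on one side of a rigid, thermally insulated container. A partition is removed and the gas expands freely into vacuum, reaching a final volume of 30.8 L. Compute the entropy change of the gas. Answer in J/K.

No heat is exchanged and no work is done, so the ideal-gas temperature stays constant.
Entropy is a state function; using a reversible isothermal path, ΔS_gas = nR ln(V₂/V₁) = 1.82 × 8.314 × ln(30.8/4.05) = 30.7 J/K.

ΔS_gas = 30.7 J/K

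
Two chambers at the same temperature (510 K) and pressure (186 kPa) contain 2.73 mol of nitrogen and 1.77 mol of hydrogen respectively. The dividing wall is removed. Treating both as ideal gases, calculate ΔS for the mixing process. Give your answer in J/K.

Mole fractions: x_A = 2.73/4.5 = 0.607, x_B = 0.393.
ΔS_mix = −R(n_A ln x_A + n_B ln x_B) = −8.314 × (2.73 ln 0.607 + 1.77 ln 0.393) = 25.1 J/K.

ΔS_mix = 25.1 J/K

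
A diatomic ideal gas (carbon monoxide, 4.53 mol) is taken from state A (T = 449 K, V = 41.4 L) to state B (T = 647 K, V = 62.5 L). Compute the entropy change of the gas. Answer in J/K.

ΔS = 49.9 J/K

Entropy is a state function: ΔS = nC_V ln(T₂/T₁) + nR ln(V₂/V₁), with C_V = 5R/2 = 20.79 J mol⁻¹ K⁻¹ for a diatomic ideal gas.
ΔS = 4.53 × [20.79 × ln(647/449) + 8.314 × ln(62.5/41.4)] = 49.9 J/K.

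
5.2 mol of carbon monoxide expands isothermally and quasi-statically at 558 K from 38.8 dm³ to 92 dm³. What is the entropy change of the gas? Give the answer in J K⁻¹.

For an isothermal ideal gas ΔS_gas = nR ln(V₂/V₁) = 5.2 × 8.314 × ln(92/38.8) = 37.3 J/K.

ΔS_gas = 37.3 J/K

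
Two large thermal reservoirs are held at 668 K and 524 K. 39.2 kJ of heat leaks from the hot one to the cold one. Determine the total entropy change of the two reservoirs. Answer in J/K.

ΔS_hot = −Q/T_H = −39200/668 = -58.68 J/K and ΔS_cold = +Q/T_C = 39200/524 = 74.81 J/K.
ΔS_total = -58.68 + 74.81 = 16.1 J/K, positive as the second law requires.

ΔS_total = 16.1 J/K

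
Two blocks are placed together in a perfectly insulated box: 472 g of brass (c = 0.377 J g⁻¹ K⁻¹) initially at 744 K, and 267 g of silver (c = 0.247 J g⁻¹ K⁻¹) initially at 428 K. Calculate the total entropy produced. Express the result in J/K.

Energy balance: T_f = (m₁c₁T₁ + m₂c₂T₂)/(m₁c₁ + m₂c₂) = 658.55 K.
ΔS₁ = m₁c₁ ln(T_f/T₁) = 177.944 × ln(658.55/744) = -21.71 J/K.
ΔS₂ = m₂c₂ ln(T_f/T₂) = 65.949 × ln(658.55/428) = 28.42 J/K.
ΔS_total = -21.71 + 28.42 = 6.71 J/K.

ΔS_total = 6.71 J/K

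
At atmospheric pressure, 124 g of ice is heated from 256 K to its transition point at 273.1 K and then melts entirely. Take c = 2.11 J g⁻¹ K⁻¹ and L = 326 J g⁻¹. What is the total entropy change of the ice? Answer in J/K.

ΔS = 165 J/K

Warming step: ΔS₁ = m c ln(T_tr/T_i) = 124 × 2.11 × ln(273.1/256) = 16.92 J/K.
Phase change: ΔS₂ = +mL/T_tr = 124 × 326 / 273.1 = 148 J/K.
ΔS_total = (16.92) + (148) = 165 J/K.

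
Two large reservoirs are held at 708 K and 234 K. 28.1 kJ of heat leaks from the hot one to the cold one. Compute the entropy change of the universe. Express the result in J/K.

ΔS_hot = −Q/T_H = −28100/708 = -39.69 J/K and ΔS_cold = +Q/T_C = 28100/234 = 120.1 J/K.
ΔS_total = -39.69 + 120.1 = 80.4 J/K, positive as the second law requires.

ΔS_total = 80.4 J/K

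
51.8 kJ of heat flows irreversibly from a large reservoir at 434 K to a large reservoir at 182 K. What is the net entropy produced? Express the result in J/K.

ΔS_total = 165 J/K

ΔS_hot = −Q/T_H = −51800/434 = -119.4 J/K and ΔS_cold = +Q/T_C = 51800/182 = 284.6 J/K.
ΔS_total = -119.4 + 284.6 = 165 J/K, positive as the second law requires.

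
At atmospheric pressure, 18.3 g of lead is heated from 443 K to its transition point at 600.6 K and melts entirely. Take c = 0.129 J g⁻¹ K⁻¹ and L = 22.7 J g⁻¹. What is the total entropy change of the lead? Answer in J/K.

ΔS = 1.41 J/K

Warming step: ΔS₁ = m c ln(T_tr/T_i) = 18.3 × 0.129 × ln(600.6/443) = 0.7185 J/K.
Phase change: ΔS₂ = +mL/T_tr = 18.3 × 22.7 / 600.6 = 0.6917 J/K.
ΔS_total = (0.7185) + (0.6917) = 1.41 J/K.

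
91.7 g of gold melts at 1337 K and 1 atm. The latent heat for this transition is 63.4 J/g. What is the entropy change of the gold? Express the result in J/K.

ΔS = 4.35 J/K

Heat absorbed by the substance: Q = mL = 91.7 × 63.4 = 5813.78 J.
At constant T, ΔS = Q_rev/T = 5813.78 / 1337 = 4.35 J/K.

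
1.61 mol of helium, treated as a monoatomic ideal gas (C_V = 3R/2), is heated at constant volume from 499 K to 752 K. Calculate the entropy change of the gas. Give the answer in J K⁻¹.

At constant volume, ΔS = nC_V ln(T₂/T₁) with C_V = 3R/2 = 12.47 J mol⁻¹ K⁻¹.
ΔS = 1.61 × 12.47 × ln(752/499) = 8.23 J/K.

ΔS = 8.23 J/K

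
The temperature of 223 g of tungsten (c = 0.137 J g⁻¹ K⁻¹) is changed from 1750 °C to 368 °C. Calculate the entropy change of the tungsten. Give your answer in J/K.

ΔS = -35.1 J/K

In kelvin: T₁ = 2023.15 K, T₂ = 641.15 K. ΔS = ∫dQ_rev/T = m c ln(T₂/T₁) = 223 × 0.137 × ln(641.15/2023.15) = -35.1 J/K.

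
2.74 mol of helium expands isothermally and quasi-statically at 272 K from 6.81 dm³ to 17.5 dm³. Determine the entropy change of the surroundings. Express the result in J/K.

For an isothermal ideal gas ΔS_gas = nR ln(V₂/V₁) = 2.74 × 8.314 × ln(17.5/6.81) = 21.5 J/K.
The process is reversible, so ΔS_surr = −ΔS_gas = -21.5 J/K and ΔS_universe = 0.

ΔS_surr = -21.5 J/K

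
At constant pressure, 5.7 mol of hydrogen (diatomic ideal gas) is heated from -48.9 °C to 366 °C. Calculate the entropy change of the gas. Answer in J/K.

In kelvin: T₁ = 224.25 K, T₂ = 639.15 K. At constant pressure, ΔS = nC_p ln(T₂/T₁) with C_p = 7R/2 = 29.1 J mol⁻¹ K⁻¹.
ΔS = 5.7 × 29.1 × ln(639.15/224.25) = 174 J/K.

ΔS = 174 J/K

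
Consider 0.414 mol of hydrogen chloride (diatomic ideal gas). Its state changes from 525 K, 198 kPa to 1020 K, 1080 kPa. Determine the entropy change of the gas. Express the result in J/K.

ΔS = 2.16 J/K

ΔS = nC_p ln(T₂/T₁) − nR ln(P₂/P₁), with C_p = 7R/2 = 29.1 J mol⁻¹ K⁻¹ for a diatomic ideal gas.
ΔS = 0.414 × [29.1 × ln(1020/525) − 8.314 × ln(1080/198)] = 2.16 J/K.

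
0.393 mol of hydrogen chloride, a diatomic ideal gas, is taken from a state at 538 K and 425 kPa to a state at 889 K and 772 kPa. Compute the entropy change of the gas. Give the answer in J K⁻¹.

ΔS = 3.79 J/K

ΔS = nC_p ln(T₂/T₁) − nR ln(P₂/P₁), with C_p = 7R/2 = 29.1 J mol⁻¹ K⁻¹ for a diatomic ideal gas.
ΔS = 0.393 × [29.1 × ln(889/538) − 8.314 × ln(772/425)] = 3.79 J/K.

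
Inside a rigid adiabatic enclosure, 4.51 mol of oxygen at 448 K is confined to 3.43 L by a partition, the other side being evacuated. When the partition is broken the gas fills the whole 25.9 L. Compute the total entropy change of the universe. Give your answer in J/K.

No heat is exchanged and no work is done, so the ideal-gas temperature stays constant.
Entropy is a state function; using a reversible isothermal path, ΔS_gas = nR ln(V₂/V₁) = 4.51 × 8.314 × ln(25.9/3.43) = 75.8 J/K.
The insulated surroundings exchange no heat, so ΔS_surr = 0 and ΔS_universe = ΔS_gas.

ΔS_universe = 75.8 J/K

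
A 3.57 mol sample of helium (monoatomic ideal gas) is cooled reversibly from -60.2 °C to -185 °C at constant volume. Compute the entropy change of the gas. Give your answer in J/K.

In kelvin: T₁ = 212.95 K, T₂ = 88.15 K. At constant volume, ΔS = nC_V ln(T₂/T₁) with C_V = 3R/2 = 12.47 J mol⁻¹ K⁻¹.
ΔS = 3.57 × 12.47 × ln(88.15/212.95) = -39.3 J/K.

ΔS = -39.3 J/K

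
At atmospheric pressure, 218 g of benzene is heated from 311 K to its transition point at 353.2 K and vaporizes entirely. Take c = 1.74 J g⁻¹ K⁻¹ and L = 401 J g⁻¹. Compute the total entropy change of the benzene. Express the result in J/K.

ΔS = 296 J/K

Warming step: ΔS₁ = m c ln(T_tr/T_i) = 218 × 1.74 × ln(353.2/311) = 48.27 J/K.
Phase change: ΔS₂ = +mL/T_tr = 218 × 401 / 353.2 = 247.5 J/K.
ΔS_total = (48.27) + (247.5) = 296 J/K.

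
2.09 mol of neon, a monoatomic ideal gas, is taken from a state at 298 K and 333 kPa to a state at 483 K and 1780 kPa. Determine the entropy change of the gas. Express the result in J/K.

ΔS = nC_p ln(T₂/T₁) − nR ln(P₂/P₁), with C_p = 5R/2 = 20.79 J mol⁻¹ K⁻¹ for a monoatomic ideal gas.
ΔS = 2.09 × [20.79 × ln(483/298) − 8.314 × ln(1780/333)] = -8.15 J/K.

ΔS = -8.15 J/K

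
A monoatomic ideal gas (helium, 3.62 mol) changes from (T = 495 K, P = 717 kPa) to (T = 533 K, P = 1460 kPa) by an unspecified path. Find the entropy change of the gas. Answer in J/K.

ΔS = nC_p ln(T₂/T₁) − nR ln(P₂/P₁), with C_p = 5R/2 = 20.79 J mol⁻¹ K⁻¹ for a monoatomic ideal gas.
ΔS = 3.62 × [20.79 × ln(533/495) − 8.314 × ln(1460/717)] = -15.8 J/K.

ΔS = -15.8 J/K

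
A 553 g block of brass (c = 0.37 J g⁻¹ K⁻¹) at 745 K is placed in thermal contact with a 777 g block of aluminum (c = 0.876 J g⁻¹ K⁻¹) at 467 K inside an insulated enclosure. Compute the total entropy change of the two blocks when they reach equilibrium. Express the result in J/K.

ΔS_total = 18.6 J/K

Energy balance: T_f = (m₁c₁T₁ + m₂c₂T₂)/(m₁c₁ + m₂c₂) = 531.25 K.
ΔS₁ = m₁c₁ ln(T_f/T₁) = 204.61 × ln(531.25/745) = -69.188 J/K.
ΔS₂ = m₂c₂ ln(T_f/T₂) = 680.652 × ln(531.25/467) = 87.743 J/K.
ΔS_total = -69.188 + 87.743 = 18.6 J/K.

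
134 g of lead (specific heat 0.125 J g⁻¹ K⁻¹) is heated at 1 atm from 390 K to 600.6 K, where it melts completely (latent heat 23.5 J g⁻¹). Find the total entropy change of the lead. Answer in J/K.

Warming step: ΔS₁ = m c ln(T_tr/T_i) = 134 × 0.125 × ln(600.6/390) = 7.232 J/K.
Phase change: ΔS₂ = +mL/T_tr = 134 × 23.5 / 600.6 = 5.243 J/K.
ΔS_total = (7.232) + (5.243) = 12.5 J/K.

ΔS = 12.5 J/K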